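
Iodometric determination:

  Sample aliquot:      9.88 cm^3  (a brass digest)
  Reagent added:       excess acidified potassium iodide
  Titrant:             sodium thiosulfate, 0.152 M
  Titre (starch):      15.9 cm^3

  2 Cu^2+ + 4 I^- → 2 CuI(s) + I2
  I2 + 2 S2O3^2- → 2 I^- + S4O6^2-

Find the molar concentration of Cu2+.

0.245 M

n(S2O3^2-) = 0.0159 × 0.152 = 2.42 × 10^-3 mol
n(I2) = n(S2O3^2-)/2 = 1.21 × 10^-3 mol
From the 2:1 ratio, n(Cu2+) in the aliquot = 2/1 × 1.21 × 10^-3 = 2.42 × 10^-3 mol
[Cu2+] = 2.42 × 10^-3 / 0.00988 = 0.245 mol/L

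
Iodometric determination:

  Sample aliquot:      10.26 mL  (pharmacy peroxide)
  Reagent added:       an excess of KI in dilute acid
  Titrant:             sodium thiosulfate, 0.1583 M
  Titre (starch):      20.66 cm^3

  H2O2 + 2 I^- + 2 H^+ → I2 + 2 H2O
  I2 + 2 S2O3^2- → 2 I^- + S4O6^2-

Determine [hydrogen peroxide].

n(S2O3^2-) = 0.02066 × 0.1583 = 3.270 × 10^-3 mol
n(I2) = n(S2O3^2-)/2 = 1.635 × 10^-3 mol
n(H2O2) in the aliquot = 1.635 × 10^-3 mol (1:1 ratio)
[H2O2] = 1.635 × 10^-3 / 0.01026 = 0.1594 mol/L

0.1594 M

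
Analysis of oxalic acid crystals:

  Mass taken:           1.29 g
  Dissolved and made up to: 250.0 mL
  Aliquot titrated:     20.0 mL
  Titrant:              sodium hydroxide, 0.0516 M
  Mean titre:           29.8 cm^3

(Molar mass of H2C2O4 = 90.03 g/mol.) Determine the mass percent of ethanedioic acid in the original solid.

67.1 %

H2C2O4 + 2 NaOH → Na2C2O4 + 2 H2O
n(NaOH) per titration = 0.0298 × 0.0516 = 1.54 × 10^-3 mol
From the 1:2 ratio, n(H2C2O4) in each aliquot = 1/2 × 1.54 × 10^-3 = 7.69 × 10^-4 mol
n(H2C2O4) in the whole flask = 7.69 × 10^-4 × 250.0/20.0 = 9.61 × 10^-3 mol
mass of H2C2O4 = 9.61 × 10^-3 × 90.03 = 0.865 g
% H2C2O4 = 0.865 / 1.29 × 100 = 67.1 %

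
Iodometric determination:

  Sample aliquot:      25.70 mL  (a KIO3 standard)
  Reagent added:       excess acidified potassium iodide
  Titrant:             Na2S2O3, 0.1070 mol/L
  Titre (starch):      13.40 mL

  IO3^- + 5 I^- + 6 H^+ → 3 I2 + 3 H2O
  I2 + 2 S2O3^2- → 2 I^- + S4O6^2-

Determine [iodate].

0.009298 mol/L

n(S2O3^2-) = 0.01340 × 0.1070 = 1.434 × 10^-3 mol
n(I2) = n(S2O3^2-)/2 = 7.169 × 10^-4 mol
From the 1:3 ratio, n(IO3^-) in the aliquot = 1/3 × 7.169 × 10^-4 = 2.390 × 10^-4 mol
[IO3^-] = 2.390 × 10^-4 / 0.02570 = 0.009298 mol/L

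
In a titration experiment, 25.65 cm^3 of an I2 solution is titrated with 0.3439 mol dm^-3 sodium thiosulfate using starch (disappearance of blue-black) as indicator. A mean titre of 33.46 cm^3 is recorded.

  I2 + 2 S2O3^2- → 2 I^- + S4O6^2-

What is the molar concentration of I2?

n(Na2S2O3) = 0.03346 L × 0.3439 mol/L = 0.01151 mol
From the 1:2 mole ratio, n(I2) = 1/2 × 0.01151 = 5.753 × 10^-3 mol
[I2] = 5.753 × 10^-3 mol / 0.02565 L = 0.2243 mol/L

0.2243 mol/L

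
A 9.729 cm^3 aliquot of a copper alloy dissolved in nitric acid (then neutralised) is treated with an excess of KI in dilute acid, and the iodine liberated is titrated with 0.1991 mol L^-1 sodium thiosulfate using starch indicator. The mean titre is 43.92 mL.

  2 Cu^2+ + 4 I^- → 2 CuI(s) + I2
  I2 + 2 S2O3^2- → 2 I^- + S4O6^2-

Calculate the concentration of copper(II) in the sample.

0.8988 mol/L

n(S2O3^2-) = 0.04392 × 0.1991 = 8.744 × 10^-3 mol
n(I2) = n(S2O3^2-)/2 = 4.372 × 10^-3 mol
From the 2:1 ratio, n(Cu2+) in the aliquot = 2/1 × 4.372 × 10^-3 = 8.744 × 10^-3 mol
[Cu2+] = 8.744 × 10^-3 / 0.009729 = 0.8988 mol/L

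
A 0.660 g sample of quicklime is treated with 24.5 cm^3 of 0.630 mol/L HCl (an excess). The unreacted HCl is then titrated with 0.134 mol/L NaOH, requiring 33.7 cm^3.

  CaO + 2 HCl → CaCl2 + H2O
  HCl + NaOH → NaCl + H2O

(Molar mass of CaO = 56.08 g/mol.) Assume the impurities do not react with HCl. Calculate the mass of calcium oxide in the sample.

0.306 g

n(HCl) added = 0.0245 × 0.630 = 0.0154 mol
n(NaOH) used in back-titration = 0.0337 × 0.134 = 4.52 × 10^-3 mol
n(HCl) left over = 4.52 × 10^-3 mol (1:1 ratio)
n(HCl) consumed by analyte = 0.0154 − 4.52 × 10^-3 = 0.0109 mol
From the 1:2 ratio, n(CaO) = 1/2 × 0.0109 = 5.46 × 10^-3 mol
mass of CaO = 5.46 × 10^-3 × 56.08 = 0.306 g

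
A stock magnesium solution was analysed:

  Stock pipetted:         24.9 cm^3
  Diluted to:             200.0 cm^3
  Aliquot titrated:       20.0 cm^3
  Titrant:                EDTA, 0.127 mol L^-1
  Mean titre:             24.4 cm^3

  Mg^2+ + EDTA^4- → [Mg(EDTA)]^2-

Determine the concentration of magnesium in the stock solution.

n(EDTA) = 0.0244 × 0.127 = 3.10 × 10^-3 mol
n(Mg2+) in the aliquot = 3.10 × 10^-3 mol (1:1 ratio)
[Mg2+]_dilute = 3.10 × 10^-3 / 0.0200 = 0.155 mol/L
Dilution factor = 200.0 / 24.9 = 8.032
[Mg2+]_stock = 0.155 × 8.032 = 1.24 mol/L

1.24 mol/L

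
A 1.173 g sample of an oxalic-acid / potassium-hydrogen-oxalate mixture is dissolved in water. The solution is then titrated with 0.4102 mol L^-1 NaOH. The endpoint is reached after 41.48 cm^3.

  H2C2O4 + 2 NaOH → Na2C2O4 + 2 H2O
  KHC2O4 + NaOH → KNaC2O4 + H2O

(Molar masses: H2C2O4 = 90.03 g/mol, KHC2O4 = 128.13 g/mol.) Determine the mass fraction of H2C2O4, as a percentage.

46.50 %

n(NaOH) = 0.04148 × 0.4102 = 0.01702 mol
Let x = n(H2C2O4), y = n(KHC2O4).
Titrant: 2x + 1y = 0.01702;  mass: 90.03x + 128.13y = 1.173
Solving, x = 6.059 × 10^-3 mol, y = 4.898 × 10^-3 mol
mass of H2C2O4 = 6.059 × 10^-3 × 90.03 = 0.5455 g
% H2C2O4 = 0.5455 / 1.173 × 100 = 46.50 %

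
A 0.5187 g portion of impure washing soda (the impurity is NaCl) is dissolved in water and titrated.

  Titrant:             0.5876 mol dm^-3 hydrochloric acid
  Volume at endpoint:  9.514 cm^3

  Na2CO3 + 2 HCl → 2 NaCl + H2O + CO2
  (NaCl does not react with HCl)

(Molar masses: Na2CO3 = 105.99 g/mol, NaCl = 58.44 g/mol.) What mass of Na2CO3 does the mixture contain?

n(HCl) = 0.009514 × 0.5876 = 5.590 × 10^-3 mol
Let x = n(Na2CO3), y = n(NaCl).
Titrant: 2x = 5.590 × 10^-3;  mass: 105.99x + 58.44y = 0.5187
Solving, x = 2.795 × 10^-3 mol, y = 3.806 × 10^-3 mol
mass of Na2CO3 = 2.795 × 10^-3 × 105.99 = 0.2963 g

0.2963 g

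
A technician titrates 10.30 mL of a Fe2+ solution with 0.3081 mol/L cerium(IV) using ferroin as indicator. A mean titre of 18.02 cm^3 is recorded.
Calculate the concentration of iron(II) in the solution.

0.5390 mol/L

Ce^4+ + Fe^2+ → Ce^3+ + Fe^3+
n(Ce4+) = 0.01802 L × 0.3081 mol/L = 5.552 × 10^-3 mol
n(Fe2+) = 5.552 × 10^-3 mol (1:1 mole ratio)
[Fe2+] = 5.552 × 10^-3 mol / 0.01030 L = 0.5390 mol/L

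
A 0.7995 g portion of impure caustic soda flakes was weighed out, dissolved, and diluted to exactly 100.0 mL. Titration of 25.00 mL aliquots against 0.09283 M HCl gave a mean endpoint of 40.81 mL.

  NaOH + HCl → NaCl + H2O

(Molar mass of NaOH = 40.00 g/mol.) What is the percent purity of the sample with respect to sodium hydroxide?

n(HCl) per titration = 0.04081 × 0.09283 = 3.788 × 10^-3 mol
n(NaOH) in each aliquot = 3.788 × 10^-3 mol (1:1 ratio)
n(NaOH) in the whole flask = 3.788 × 10^-3 × 100.0/25.00 = 0.01515 mol
mass of NaOH = 0.01515 × 40.00 = 0.6061 g
% NaOH = 0.6061 / 0.7995 × 100 = 75.82 %

75.82 %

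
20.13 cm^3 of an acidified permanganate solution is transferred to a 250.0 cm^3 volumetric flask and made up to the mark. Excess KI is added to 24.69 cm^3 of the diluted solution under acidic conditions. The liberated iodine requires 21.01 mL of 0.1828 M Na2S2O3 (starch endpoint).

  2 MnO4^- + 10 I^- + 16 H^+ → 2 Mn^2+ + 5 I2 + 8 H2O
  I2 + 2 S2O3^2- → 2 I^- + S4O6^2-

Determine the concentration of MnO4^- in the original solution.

n(S2O3^2-) = 0.02101 × 0.1828 = 3.841 × 10^-3 mol
n(I2) = n(S2O3^2-)/2 = 1.920 × 10^-3 mol
From the 2:5 ratio, n(MnO4^-) in the aliquot = 2/5 × 1.920 × 10^-3 = 7.681 × 10^-4 mol
[MnO4^-]_dilute = 7.681 × 10^-4 / 0.02469 = 0.03111 mol/L
[MnO4^-]_original = 0.03111 × 250.0/20.13 = 0.3864 mol/L

0.3864 M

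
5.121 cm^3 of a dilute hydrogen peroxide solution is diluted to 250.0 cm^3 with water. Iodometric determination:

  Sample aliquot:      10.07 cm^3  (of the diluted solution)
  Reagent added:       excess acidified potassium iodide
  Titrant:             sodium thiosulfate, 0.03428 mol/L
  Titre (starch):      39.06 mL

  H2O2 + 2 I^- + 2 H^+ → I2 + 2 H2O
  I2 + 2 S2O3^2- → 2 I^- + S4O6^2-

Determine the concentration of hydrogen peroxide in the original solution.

n(S2O3^2-) = 0.03906 × 0.03428 = 1.339 × 10^-3 mol
n(I2) = n(S2O3^2-)/2 = 6.695 × 10^-4 mol
n(H2O2) in the aliquot = 6.695 × 10^-4 mol (1:1 ratio)
[H2O2]_dilute = 6.695 × 10^-4 / 0.01007 = 0.06648 mol/L
[H2O2]_original = 0.06648 × 250.0/5.121 = 3.246 mol/L

3.246 mol/L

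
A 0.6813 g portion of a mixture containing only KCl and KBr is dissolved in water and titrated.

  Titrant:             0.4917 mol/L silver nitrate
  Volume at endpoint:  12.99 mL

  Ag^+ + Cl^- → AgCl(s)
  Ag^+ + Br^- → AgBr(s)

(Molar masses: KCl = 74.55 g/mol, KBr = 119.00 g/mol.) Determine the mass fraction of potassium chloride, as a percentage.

19.39 %

n(AgNO3) = 0.01299 × 0.4917 = 6.387 × 10^-3 mol
Let x = n(KCl), y = n(KBr).
Titrant: 1x + 1y = 6.387 × 10^-3;  mass: 74.55x + 119.00y = 0.6813
Solving, x = 1.772 × 10^-3 mol, y = 4.615 × 10^-3 mol
mass of KCl = 1.772 × 10^-3 × 74.55 = 0.1321 g
% KCl = 0.1321 / 0.6813 × 100 = 19.39 %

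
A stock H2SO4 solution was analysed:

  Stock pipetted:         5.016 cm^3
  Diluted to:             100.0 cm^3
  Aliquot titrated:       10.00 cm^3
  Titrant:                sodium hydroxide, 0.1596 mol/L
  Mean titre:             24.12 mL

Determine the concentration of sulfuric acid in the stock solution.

3.837 mol/L

H2SO4 + 2 NaOH → Na2SO4 + 2 H2O
n(NaOH) = 0.02412 × 0.1596 = 3.850 × 10^-3 mol
From the 1:2 ratio, n(H2SO4) in the aliquot = 1/2 × 3.850 × 10^-3 = 1.925 × 10^-3 mol
[H2SO4]_dilute = 1.925 × 10^-3 / 0.01000 = 0.1925 mol/L
Dilution factor = 100.0 / 5.016 = 19.94
[H2SO4]_stock = 0.1925 × 19.94 = 3.837 mol/L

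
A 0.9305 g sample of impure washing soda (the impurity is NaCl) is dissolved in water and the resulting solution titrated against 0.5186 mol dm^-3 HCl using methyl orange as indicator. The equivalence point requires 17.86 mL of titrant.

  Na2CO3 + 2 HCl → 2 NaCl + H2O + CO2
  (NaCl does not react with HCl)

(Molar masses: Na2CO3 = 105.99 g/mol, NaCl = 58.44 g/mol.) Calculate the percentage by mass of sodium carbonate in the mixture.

n(HCl) = 0.01786 × 0.5186 = 9.262 × 10^-3 mol
Let x = n(Na2CO3), y = n(NaCl).
Titrant: 2x = 9.262 × 10^-3;  mass: 105.99x + 58.44y = 0.9305
Solving, x = 4.631 × 10^-3 mol, y = 7.523 × 10^-3 mol
mass of Na2CO3 = 4.631 × 10^-3 × 105.99 = 0.4909 g
% Na2CO3 = 0.4909 / 0.9305 × 100 = 52.75 %

52.75 %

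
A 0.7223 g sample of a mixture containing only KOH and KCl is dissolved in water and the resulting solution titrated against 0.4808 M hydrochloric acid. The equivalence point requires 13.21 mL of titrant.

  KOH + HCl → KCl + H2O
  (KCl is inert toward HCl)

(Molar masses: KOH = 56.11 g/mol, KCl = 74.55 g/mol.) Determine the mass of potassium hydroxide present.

0.3564 g

n(HCl) = 0.01321 × 0.4808 = 6.351 × 10^-3 mol
Let x = n(KOH), y = n(KCl).
Titrant: 1x = 6.351 × 10^-3;  mass: 56.11x + 74.55y = 0.7223
Solving, x = 6.351 × 10^-3 mol, y = 4.908 × 10^-3 mol
mass of KOH = 6.351 × 10^-3 × 56.11 = 0.3564 g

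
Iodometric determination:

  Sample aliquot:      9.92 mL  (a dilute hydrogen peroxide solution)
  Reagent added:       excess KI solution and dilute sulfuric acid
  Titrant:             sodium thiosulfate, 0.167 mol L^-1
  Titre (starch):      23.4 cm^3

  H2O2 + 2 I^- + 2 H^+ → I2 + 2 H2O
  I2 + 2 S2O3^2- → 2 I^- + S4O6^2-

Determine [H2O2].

n(S2O3^2-) = 0.0234 × 0.167 = 3.91 × 10^-3 mol
n(I2) = n(S2O3^2-)/2 = 1.95 × 10^-3 mol
n(H2O2) in the aliquot = 1.95 × 10^-3 mol (1:1 ratio)
[H2O2] = 1.95 × 10^-3 / 0.00992 = 0.197 mol/L

0.197 mol/L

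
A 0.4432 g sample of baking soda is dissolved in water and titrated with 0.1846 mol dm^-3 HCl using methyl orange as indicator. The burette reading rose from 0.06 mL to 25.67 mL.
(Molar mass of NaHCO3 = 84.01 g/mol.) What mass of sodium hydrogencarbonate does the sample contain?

NaHCO3 + HCl → NaCl + H2O + CO2
n(HCl) = 0.02561 L × 0.1846 mol/L = 4.728 × 10^-3 mol
n(NaHCO3) = 4.728 × 10^-3 mol (1:1 ratio)
mass of NaHCO3 = 4.728 × 10^-3 × 84.01 g/mol = 0.3972 g

0.3972 g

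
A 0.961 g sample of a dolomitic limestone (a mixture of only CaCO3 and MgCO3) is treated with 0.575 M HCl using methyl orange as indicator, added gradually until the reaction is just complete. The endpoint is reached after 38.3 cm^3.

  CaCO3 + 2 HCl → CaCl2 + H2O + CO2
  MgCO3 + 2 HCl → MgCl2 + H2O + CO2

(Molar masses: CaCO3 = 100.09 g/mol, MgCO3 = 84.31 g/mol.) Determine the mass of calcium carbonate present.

0.207 g

n(HCl) = 0.0383 × 0.575 = 0.0220 mol
Let x = n(CaCO3), y = n(MgCO3).
Titrant: 2x + 2y = 0.0220;  mass: 100.09x + 84.31y = 0.961
Solving, x = 2.07 × 10^-3 mol, y = 8.94 × 10^-3 mol
mass of CaCO3 = 2.07 × 10^-3 × 100.09 = 0.207 g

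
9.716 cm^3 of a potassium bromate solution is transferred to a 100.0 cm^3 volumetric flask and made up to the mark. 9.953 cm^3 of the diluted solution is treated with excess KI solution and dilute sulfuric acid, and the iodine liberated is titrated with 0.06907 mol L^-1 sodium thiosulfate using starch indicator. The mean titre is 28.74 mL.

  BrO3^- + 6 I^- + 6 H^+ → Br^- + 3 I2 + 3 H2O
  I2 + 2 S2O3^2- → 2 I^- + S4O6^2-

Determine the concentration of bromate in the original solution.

0.3421 mol/L

n(S2O3^2-) = 0.02874 × 0.06907 = 1.985 × 10^-3 mol
n(I2) = n(S2O3^2-)/2 = 9.925 × 10^-4 mol
From the 1:3 ratio, n(BrO3^-) in the aliquot = 1/3 × 9.925 × 10^-4 = 3.308 × 10^-4 mol
[BrO3^-]_dilute = 3.308 × 10^-4 / 0.009953 = 0.03324 mol/L
[BrO3^-]_original = 0.03324 × 100.0/9.716 = 0.3421 mol/L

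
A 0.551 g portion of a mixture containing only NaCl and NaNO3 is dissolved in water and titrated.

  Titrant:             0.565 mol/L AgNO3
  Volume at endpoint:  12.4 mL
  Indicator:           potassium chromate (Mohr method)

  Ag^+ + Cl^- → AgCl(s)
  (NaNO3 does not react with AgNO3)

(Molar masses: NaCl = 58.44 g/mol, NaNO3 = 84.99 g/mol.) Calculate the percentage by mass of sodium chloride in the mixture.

74.3 %

n(AgNO3) = 0.0124 × 0.565 = 7.01 × 10^-3 mol
Let x = n(NaCl), y = n(NaNO3).
Titrant: 1x = 7.01 × 10^-3;  mass: 58.44x + 84.99y = 0.551
Solving, x = 7.01 × 10^-3 mol, y = 1.67 × 10^-3 mol
mass of NaCl = 7.01 × 10^-3 × 58.44 = 0.409 g
% NaCl = 0.409 / 0.551 × 100 = 74.3 %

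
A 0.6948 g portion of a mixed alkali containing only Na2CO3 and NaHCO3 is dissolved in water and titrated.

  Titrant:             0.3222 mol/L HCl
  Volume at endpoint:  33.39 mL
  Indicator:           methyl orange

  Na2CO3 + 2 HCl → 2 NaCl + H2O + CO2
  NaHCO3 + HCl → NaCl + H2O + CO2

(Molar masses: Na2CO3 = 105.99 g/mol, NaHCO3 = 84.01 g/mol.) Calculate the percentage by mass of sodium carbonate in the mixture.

51.40 %

n(HCl) = 0.03339 × 0.3222 = 0.01076 mol
Let x = n(Na2CO3), y = n(NaHCO3).
Titrant: 2x + 1y = 0.01076;  mass: 105.99x + 84.01y = 0.6948
Solving, x = 3.369 × 10^-3 mol, y = 4.020 × 10^-3 mol
mass of Na2CO3 = 3.369 × 10^-3 × 105.99 = 0.3571 g
% Na2CO3 = 0.3571 / 0.6948 × 100 = 51.40 %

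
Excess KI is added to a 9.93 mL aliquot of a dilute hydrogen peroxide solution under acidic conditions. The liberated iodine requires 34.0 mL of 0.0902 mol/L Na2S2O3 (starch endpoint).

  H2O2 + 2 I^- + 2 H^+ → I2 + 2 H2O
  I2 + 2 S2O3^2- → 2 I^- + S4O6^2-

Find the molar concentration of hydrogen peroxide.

0.154 mol/L

n(S2O3^2-) = 0.0340 × 0.0902 = 3.07 × 10^-3 mol
n(I2) = n(S2O3^2-)/2 = 1.53 × 10^-3 mol
n(H2O2) in the aliquot = 1.53 × 10^-3 mol (1:1 ratio)
[H2O2] = 1.53 × 10^-3 / 0.00993 = 0.154 mol/L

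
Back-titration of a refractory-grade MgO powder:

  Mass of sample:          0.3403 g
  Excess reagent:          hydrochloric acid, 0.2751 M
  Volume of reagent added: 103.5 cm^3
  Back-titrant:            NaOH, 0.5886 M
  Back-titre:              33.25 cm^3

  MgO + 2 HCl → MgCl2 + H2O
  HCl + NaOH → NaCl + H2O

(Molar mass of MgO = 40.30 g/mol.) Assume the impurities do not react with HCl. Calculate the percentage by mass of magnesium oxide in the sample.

n(HCl) added = 0.1035 × 0.2751 = 0.02847 mol
n(NaOH) used in back-titration = 0.03325 × 0.5886 = 0.01957 mol
n(HCl) left over = 0.01957 mol (1:1 ratio)
n(HCl) consumed by analyte = 0.02847 − 0.01957 = 8.902 × 10^-3 mol
From the 1:2 ratio, n(MgO) = 1/2 × 8.902 × 10^-3 = 4.451 × 10^-3 mol
mass of MgO = 4.451 × 10^-3 × 40.30 = 0.1794 g
% MgO = 0.1794 / 0.3403 × 100 = 52.71 %

52.71 %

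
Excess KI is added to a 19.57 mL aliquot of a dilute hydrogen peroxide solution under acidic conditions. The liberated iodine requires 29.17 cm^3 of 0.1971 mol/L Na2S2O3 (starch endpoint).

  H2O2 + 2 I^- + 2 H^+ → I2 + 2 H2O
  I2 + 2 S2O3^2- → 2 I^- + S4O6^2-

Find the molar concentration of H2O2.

0.1469 mol/L

n(S2O3^2-) = 0.02917 × 0.1971 = 5.749 × 10^-3 mol
n(I2) = n(S2O3^2-)/2 = 2.875 × 10^-3 mol
n(H2O2) in the aliquot = 2.875 × 10^-3 mol (1:1 ratio)
[H2O2] = 2.875 × 10^-3 / 0.01957 = 0.1469 mol/L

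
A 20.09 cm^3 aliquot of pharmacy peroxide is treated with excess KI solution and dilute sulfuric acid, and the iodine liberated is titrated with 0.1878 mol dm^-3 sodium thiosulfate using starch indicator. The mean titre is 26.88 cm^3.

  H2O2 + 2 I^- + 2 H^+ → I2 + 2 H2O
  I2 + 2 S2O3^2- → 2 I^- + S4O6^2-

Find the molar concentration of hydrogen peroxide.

0.1256 mol/L

n(S2O3^2-) = 0.02688 × 0.1878 = 5.048 × 10^-3 mol
n(I2) = n(S2O3^2-)/2 = 2.524 × 10^-3 mol
n(H2O2) in the aliquot = 2.524 × 10^-3 mol (1:1 ratio)
[H2O2] = 2.524 × 10^-3 / 0.02009 = 0.1256 mol/L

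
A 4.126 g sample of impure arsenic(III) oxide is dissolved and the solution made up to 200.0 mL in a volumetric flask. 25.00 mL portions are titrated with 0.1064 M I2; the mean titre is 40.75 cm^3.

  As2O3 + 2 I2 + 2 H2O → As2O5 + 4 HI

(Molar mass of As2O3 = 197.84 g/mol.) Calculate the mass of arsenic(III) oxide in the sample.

3.431 g

n(I2) per titration = 0.04075 × 0.1064 = 4.336 × 10^-3 mol
From the 1:2 ratio, n(As2O3) in each aliquot = 1/2 × 4.336 × 10^-3 = 2.168 × 10^-3 mol
n(As2O3) in the whole flask = 2.168 × 10^-3 × 200.0/25.00 = 0.01734 mol
mass of As2O3 = 0.01734 × 197.84 = 3.431 g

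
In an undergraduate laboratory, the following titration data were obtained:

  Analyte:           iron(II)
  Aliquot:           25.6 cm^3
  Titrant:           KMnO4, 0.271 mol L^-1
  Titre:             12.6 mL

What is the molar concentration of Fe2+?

0.667 mol/L

MnO4^- + 5 Fe^2+ + 8 H^+ → Mn^2+ + 5 Fe^3+ + 4 H2O
n(KMnO4) = 0.0126 L × 0.271 mol/L = 3.41 × 10^-3 mol
From the 5:1 mole ratio, n(Fe2+) = 5/1 × 3.41 × 10^-3 = 0.0171 mol
[Fe2+] = 0.0171 mol / 0.0256 L = 0.667 mol/L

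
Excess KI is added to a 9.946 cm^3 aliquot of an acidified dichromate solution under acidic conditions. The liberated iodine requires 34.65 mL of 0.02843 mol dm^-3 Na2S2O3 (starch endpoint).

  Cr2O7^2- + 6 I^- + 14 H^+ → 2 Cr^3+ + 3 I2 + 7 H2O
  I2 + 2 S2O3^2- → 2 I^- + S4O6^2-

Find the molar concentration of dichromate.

n(S2O3^2-) = 0.03465 × 0.02843 = 9.851 × 10^-4 mol
n(I2) = n(S2O3^2-)/2 = 4.925 × 10^-4 mol
From the 1:3 ratio, n(Cr2O7^2-) in the aliquot = 1/3 × 4.925 × 10^-4 = 1.642 × 10^-4 mol
[Cr2O7^2-] = 1.642 × 10^-4 / 0.009946 = 0.01651 mol/L

0.01651 mol/L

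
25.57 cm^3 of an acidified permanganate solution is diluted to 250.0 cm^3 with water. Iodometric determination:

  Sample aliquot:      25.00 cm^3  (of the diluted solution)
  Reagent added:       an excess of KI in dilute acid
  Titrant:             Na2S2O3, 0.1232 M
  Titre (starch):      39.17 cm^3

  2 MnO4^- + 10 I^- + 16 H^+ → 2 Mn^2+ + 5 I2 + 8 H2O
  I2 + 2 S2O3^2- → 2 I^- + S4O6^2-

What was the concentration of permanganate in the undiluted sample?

0.3775 M

n(S2O3^2-) = 0.03917 × 0.1232 = 4.826 × 10^-3 mol
n(I2) = n(S2O3^2-)/2 = 2.413 × 10^-3 mol
From the 2:5 ratio, n(MnO4^-) in the aliquot = 2/5 × 2.413 × 10^-3 = 9.651 × 10^-4 mol
[MnO4^-]_dilute = 9.651 × 10^-4 / 0.02500 = 0.03861 mol/L
[MnO4^-]_original = 0.03861 × 250.0/25.57 = 0.3775 mol/L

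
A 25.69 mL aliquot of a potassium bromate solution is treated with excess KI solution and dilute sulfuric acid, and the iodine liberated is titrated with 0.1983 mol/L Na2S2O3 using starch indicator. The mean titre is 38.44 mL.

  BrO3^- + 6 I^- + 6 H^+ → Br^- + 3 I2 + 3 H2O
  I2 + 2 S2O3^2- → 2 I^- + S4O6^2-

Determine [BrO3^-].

0.04945 mol/L

n(S2O3^2-) = 0.03844 × 0.1983 = 7.623 × 10^-3 mol
n(I2) = n(S2O3^2-)/2 = 3.811 × 10^-3 mol
From the 1:3 ratio, n(BrO3^-) in the aliquot = 1/3 × 3.811 × 10^-3 = 1.270 × 10^-3 mol
[BrO3^-] = 1.270 × 10^-3 / 0.02569 = 0.04945 mol/L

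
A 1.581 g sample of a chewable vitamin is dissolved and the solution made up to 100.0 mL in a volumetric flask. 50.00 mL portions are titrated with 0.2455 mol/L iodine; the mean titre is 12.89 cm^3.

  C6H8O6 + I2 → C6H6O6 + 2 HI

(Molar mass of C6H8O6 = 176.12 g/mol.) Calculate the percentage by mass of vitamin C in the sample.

n(I2) per titration = 0.01289 × 0.2455 = 3.164 × 10^-3 mol
n(C6H8O6) in each aliquot = 3.164 × 10^-3 mol (1:1 ratio)
n(C6H8O6) in the whole flask = 3.164 × 10^-3 × 100.0/50.00 = 6.329 × 10^-3 mol
mass of C6H8O6 = 6.329 × 10^-3 × 176.12 = 1.115 g
% C6H8O6 = 1.115 / 1.581 × 100 = 70.50 %

70.50 %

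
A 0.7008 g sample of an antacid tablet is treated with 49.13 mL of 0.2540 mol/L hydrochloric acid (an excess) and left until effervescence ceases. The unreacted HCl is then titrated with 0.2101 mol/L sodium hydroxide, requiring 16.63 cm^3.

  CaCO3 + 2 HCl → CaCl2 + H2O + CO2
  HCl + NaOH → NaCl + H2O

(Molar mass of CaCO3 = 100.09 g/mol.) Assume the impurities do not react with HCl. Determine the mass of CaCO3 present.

0.4497 g

n(HCl) added = 0.04913 × 0.2540 = 0.01248 mol
n(NaOH) used in back-titration = 0.01663 × 0.2101 = 3.494 × 10^-3 mol
n(HCl) left over = 3.494 × 10^-3 mol (1:1 ratio)
n(HCl) consumed by analyte = 0.01248 − 3.494 × 10^-3 = 8.985 × 10^-3 mol
From the 1:2 ratio, n(CaCO3) = 1/2 × 8.985 × 10^-3 = 4.493 × 10^-3 mol
mass of CaCO3 = 4.493 × 10^-3 × 100.09 = 0.4497 g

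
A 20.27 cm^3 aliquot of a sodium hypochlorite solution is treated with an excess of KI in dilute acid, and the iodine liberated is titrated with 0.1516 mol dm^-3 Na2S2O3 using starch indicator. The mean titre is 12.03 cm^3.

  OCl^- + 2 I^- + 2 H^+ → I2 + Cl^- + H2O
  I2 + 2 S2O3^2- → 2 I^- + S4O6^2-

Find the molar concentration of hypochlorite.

0.04499 mol/L

n(S2O3^2-) = 0.01203 × 0.1516 = 1.824 × 10^-3 mol
n(I2) = n(S2O3^2-)/2 = 9.119 × 10^-4 mol
n(OCl^-) in the aliquot = 9.119 × 10^-4 mol (1:1 ratio)
[OCl^-] = 9.119 × 10^-4 / 0.02027 = 0.04499 mol/L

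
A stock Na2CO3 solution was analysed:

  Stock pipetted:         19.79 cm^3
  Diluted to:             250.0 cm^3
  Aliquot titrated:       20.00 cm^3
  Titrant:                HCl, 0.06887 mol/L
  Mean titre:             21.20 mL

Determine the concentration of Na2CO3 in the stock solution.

Na2CO3 + 2 HCl → 2 NaCl + H2O + CO2
n(HCl) = 0.02120 × 0.06887 = 1.460 × 10^-3 mol
From the 1:2 ratio, n(Na2CO3) in the aliquot = 1/2 × 1.460 × 10^-3 = 7.300 × 10^-4 mol
[Na2CO3]_dilute = 7.300 × 10^-4 / 0.02000 = 0.03650 mol/L
Dilution factor = 250.0 / 19.79 = 12.63
[Na2CO3]_stock = 0.03650 × 12.63 = 0.4611 mol/L

0.4611 mol/L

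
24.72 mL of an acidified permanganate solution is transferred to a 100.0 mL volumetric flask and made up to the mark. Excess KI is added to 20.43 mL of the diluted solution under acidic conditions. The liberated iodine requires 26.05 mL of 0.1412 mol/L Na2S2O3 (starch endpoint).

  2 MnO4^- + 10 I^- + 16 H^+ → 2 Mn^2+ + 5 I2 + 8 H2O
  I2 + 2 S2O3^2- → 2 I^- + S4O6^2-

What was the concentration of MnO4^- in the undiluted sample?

0.1457 mol/L

n(S2O3^2-) = 0.02605 × 0.1412 = 3.678 × 10^-3 mol
n(I2) = n(S2O3^2-)/2 = 1.839 × 10^-3 mol
From the 2:5 ratio, n(MnO4^-) in the aliquot = 2/5 × 1.839 × 10^-3 = 7.357 × 10^-4 mol
[MnO4^-]_dilute = 7.357 × 10^-4 / 0.02043 = 0.03601 mol/L
[MnO4^-]_original = 0.03601 × 100.0/24.72 = 0.1457 mol/L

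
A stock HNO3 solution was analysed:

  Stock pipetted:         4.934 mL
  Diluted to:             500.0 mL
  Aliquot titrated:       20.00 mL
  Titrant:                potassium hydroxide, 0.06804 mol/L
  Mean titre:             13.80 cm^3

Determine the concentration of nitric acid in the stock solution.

HNO3 + KOH → KNO3 + H2O
n(KOH) = 0.01380 × 0.06804 = 9.390 × 10^-4 mol
n(HNO3) in the aliquot = 9.390 × 10^-4 mol (1:1 ratio)
[HNO3]_dilute = 9.390 × 10^-4 / 0.02000 = 0.04695 mol/L
Dilution factor = 500.0 / 4.934 = 101.3
[HNO3]_stock = 0.04695 × 101.3 = 4.758 mol/L

4.758 mol/L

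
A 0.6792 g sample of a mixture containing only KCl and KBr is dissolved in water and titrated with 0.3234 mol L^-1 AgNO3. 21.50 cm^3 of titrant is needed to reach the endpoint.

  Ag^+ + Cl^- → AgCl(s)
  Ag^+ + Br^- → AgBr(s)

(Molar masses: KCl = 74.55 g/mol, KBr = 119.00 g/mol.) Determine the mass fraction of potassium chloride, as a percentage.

36.60 %

n(AgNO3) = 0.02150 × 0.3234 = 6.953 × 10^-3 mol
Let x = n(KCl), y = n(KBr).
Titrant: 1x + 1y = 6.953 × 10^-3;  mass: 74.55x + 119.00y = 0.6792
Solving, x = 3.335 × 10^-3 mol, y = 3.619 × 10^-3 mol
mass of KCl = 3.335 × 10^-3 × 74.55 = 0.2486 g
% KCl = 0.2486 / 0.6792 × 100 = 36.60 %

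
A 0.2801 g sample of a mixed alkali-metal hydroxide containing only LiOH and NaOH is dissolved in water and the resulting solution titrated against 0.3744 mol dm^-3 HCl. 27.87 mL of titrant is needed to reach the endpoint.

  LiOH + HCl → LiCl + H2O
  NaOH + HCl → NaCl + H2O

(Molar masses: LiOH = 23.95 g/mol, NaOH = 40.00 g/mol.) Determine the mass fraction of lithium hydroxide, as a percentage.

n(HCl) = 0.02787 × 0.3744 = 0.01043 mol
Let x = n(LiOH), y = n(NaOH).
Titrant: 1x + 1y = 0.01043;  mass: 23.95x + 40.00y = 0.2801
Solving, x = 8.553 × 10^-3 mol, y = 1.881 × 10^-3 mol
mass of LiOH = 8.553 × 10^-3 × 23.95 = 0.2049 g
% LiOH = 0.2049 / 0.2801 × 100 = 73.14 %

73.14 %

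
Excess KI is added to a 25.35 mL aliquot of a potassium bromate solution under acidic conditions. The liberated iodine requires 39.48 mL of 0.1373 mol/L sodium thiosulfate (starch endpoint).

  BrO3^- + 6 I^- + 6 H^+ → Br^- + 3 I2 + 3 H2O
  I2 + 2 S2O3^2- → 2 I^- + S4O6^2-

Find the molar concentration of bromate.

n(S2O3^2-) = 0.03948 × 0.1373 = 5.421 × 10^-3 mol
n(I2) = n(S2O3^2-)/2 = 2.710 × 10^-3 mol
From the 1:3 ratio, n(BrO3^-) in the aliquot = 1/3 × 2.710 × 10^-3 = 9.034 × 10^-4 mol
[BrO3^-] = 9.034 × 10^-4 / 0.02535 = 0.03564 mol/L

0.03564 mol/L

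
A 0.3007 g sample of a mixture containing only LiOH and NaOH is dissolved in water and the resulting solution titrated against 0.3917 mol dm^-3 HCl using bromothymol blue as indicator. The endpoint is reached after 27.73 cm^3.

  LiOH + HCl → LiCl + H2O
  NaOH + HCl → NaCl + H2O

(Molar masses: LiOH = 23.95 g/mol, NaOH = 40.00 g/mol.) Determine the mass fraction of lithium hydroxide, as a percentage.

n(HCl) = 0.02773 × 0.3917 = 0.01086 mol
Let x = n(LiOH), y = n(NaOH).
Titrant: 1x + 1y = 0.01086;  mass: 23.95x + 40.00y = 0.3007
Solving, x = 8.335 × 10^-3 mol, y = 2.527 × 10^-3 mol
mass of LiOH = 8.335 × 10^-3 × 23.95 = 0.1996 g
% LiOH = 0.1996 / 0.3007 × 100 = 66.38 %

66.38 %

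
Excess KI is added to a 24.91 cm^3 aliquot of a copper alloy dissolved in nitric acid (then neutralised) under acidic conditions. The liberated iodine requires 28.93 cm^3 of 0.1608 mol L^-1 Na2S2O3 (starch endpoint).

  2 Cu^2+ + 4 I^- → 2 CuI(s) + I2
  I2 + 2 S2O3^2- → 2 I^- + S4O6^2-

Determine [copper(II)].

n(S2O3^2-) = 0.02893 × 0.1608 = 4.652 × 10^-3 mol
n(I2) = n(S2O3^2-)/2 = 2.326 × 10^-3 mol
From the 2:1 ratio, n(Cu2+) in the aliquot = 2/1 × 2.326 × 10^-3 = 4.652 × 10^-3 mol
[Cu2+] = 4.652 × 10^-3 / 0.02491 = 0.1868 mol/L

0.1868 mol/L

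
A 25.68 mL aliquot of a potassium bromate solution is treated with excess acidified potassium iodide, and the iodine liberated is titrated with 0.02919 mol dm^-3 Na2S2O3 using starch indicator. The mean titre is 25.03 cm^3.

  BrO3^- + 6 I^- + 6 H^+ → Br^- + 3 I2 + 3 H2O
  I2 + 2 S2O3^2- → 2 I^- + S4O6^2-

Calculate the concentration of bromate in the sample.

n(S2O3^2-) = 0.02503 × 0.02919 = 7.306 × 10^-4 mol
n(I2) = n(S2O3^2-)/2 = 3.653 × 10^-4 mol
From the 1:3 ratio, n(BrO3^-) in the aliquot = 1/3 × 3.653 × 10^-4 = 1.218 × 10^-4 mol
[BrO3^-] = 1.218 × 10^-4 / 0.02568 = 0.004742 mol/L

0.004742 mol/L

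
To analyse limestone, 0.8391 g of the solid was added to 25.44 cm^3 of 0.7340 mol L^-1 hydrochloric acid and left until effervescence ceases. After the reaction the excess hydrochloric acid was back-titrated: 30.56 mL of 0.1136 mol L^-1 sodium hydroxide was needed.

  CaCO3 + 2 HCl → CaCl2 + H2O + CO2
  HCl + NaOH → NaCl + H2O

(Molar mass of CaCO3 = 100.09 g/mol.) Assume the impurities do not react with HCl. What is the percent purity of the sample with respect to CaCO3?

90.66 %

n(HCl) added = 0.02544 × 0.7340 = 0.01867 mol
n(NaOH) used in back-titration = 0.03056 × 0.1136 = 3.472 × 10^-3 mol
n(HCl) left over = 3.472 × 10^-3 mol (1:1 ratio)
n(HCl) consumed by analyte = 0.01867 − 3.472 × 10^-3 = 0.01520 mol
From the 1:2 ratio, n(CaCO3) = 1/2 × 0.01520 = 7.601 × 10^-3 mol
mass of CaCO3 = 7.601 × 10^-3 × 100.09 = 0.7608 g
% CaCO3 = 0.7608 / 0.8391 × 100 = 90.66 %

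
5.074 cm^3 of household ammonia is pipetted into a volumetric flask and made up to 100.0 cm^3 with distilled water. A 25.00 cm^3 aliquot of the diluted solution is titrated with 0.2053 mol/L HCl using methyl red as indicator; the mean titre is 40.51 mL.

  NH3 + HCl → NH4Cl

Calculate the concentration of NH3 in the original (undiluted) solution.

6.556 mol/L

n(HCl) = 0.04051 × 0.2053 = 8.317 × 10^-3 mol
n(NH3) in the aliquot = 8.317 × 10^-3 mol (1:1 ratio)
[NH3]_dilute = 8.317 × 10^-3 / 0.02500 = 0.3327 mol/L
Dilution factor = 100.0 / 5.074 = 19.71
[NH3]_stock = 0.3327 × 19.71 = 6.556 mol/L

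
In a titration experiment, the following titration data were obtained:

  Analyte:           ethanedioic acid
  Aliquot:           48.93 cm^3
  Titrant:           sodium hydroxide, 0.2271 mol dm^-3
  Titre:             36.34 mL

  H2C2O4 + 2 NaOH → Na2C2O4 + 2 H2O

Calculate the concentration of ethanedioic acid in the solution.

0.08433 mol/L

n(NaOH) = 0.03634 L × 0.2271 mol/L = 8.253 × 10^-3 mol
From the 1:2 mole ratio, n(H2C2O4) = 1/2 × 8.253 × 10^-3 = 4.126 × 10^-3 mol
[H2C2O4] = 4.126 × 10^-3 mol / 0.04893 L = 0.08433 mol/L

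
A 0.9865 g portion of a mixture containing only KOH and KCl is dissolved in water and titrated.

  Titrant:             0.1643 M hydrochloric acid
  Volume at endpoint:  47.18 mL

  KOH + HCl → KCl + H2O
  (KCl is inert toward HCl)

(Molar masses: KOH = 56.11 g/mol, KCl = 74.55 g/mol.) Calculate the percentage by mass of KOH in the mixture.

44.09 %

n(HCl) = 0.04718 × 0.1643 = 7.752 × 10^-3 mol
Let x = n(KOH), y = n(KCl).
Titrant: 1x = 7.752 × 10^-3;  mass: 56.11x + 74.55y = 0.9865
Solving, x = 7.752 × 10^-3 mol, y = 7.398 × 10^-3 mol
mass of KOH = 7.752 × 10^-3 × 56.11 = 0.4349 g
% KOH = 0.4349 / 0.9865 × 100 = 44.09 %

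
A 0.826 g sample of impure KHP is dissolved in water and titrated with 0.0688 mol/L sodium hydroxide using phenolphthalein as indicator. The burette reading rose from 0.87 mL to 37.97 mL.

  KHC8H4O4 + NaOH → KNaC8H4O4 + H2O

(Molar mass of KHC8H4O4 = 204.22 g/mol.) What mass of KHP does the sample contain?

n(NaOH) = 0.0371 L × 0.0688 mol/L = 2.55 × 10^-3 mol
n(KHC8H4O4) = 2.55 × 10^-3 mol (1:1 ratio)
mass of KHC8H4O4 = 2.55 × 10^-3 × 204.22 g/mol = 0.521 g

0.521 g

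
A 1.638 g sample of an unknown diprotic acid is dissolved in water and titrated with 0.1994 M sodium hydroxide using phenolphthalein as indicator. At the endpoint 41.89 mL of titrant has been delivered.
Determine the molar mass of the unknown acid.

392.2 g/mol

n(NaOH) = 0.04189 L × 0.1994 mol/L = 8.353 × 10^-3 mol
From the 1:2 ratio, n(H2A) = 1/2 × 8.353 × 10^-3 = 4.176 × 10^-3 mol
M = m / n = 1.638 g / 4.176 × 10^-3 mol = 392.2 g/mol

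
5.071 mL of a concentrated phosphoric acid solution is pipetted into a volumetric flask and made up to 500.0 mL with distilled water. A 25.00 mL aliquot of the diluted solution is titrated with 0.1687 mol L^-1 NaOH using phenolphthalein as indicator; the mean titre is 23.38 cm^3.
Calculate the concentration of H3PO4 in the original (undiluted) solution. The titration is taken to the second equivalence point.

7.778 mol/L

H3PO4 + 2 NaOH → Na2HPO4 + 2 H2O
n(NaOH) = 0.02338 × 0.1687 = 3.944 × 10^-3 mol
From the 1:2 ratio, n(H3PO4) in the aliquot = 1/2 × 3.944 × 10^-3 = 1.972 × 10^-3 mol
[H3PO4]_dilute = 1.972 × 10^-3 / 0.02500 = 0.07888 mol/L
Dilution factor = 500.0 / 5.071 = 98.60
[H3PO4]_stock = 0.07888 × 98.60 = 7.778 mol/L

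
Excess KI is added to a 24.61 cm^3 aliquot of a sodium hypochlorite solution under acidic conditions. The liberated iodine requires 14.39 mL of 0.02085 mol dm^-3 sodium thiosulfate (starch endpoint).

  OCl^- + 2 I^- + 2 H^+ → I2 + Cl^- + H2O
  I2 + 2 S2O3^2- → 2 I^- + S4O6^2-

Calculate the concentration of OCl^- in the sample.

0.006096 mol/L

n(S2O3^2-) = 0.01439 × 0.02085 = 3.000 × 10^-4 mol
n(I2) = n(S2O3^2-)/2 = 1.500 × 10^-4 mol
n(OCl^-) in the aliquot = 1.500 × 10^-4 mol (1:1 ratio)
[OCl^-] = 1.500 × 10^-4 / 0.02461 = 0.006096 mol/L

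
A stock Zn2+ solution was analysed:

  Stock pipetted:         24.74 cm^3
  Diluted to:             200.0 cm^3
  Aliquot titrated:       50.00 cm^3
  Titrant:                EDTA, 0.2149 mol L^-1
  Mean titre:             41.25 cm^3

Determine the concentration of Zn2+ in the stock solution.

1.433 mol/L

Zn^2+ + EDTA^4- → [Zn(EDTA)]^2-
n(EDTA) = 0.04125 × 0.2149 = 8.865 × 10^-3 mol
n(Zn2+) in the aliquot = 8.865 × 10^-3 mol (1:1 ratio)
[Zn2+]_dilute = 8.865 × 10^-3 / 0.05000 = 0.1773 mol/L
Dilution factor = 200.0 / 24.74 = 8.084
[Zn2+]_stock = 0.1773 × 8.084 = 1.433 mol/L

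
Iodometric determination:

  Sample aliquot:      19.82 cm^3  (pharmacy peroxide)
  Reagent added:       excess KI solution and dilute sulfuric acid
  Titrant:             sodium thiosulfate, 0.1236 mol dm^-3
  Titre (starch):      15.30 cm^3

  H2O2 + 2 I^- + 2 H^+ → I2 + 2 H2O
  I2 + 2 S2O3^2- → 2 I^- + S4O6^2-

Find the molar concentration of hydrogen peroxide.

n(S2O3^2-) = 0.01530 × 0.1236 = 1.891 × 10^-3 mol
n(I2) = n(S2O3^2-)/2 = 9.455 × 10^-4 mol
n(H2O2) in the aliquot = 9.455 × 10^-4 mol (1:1 ratio)
[H2O2] = 9.455 × 10^-4 / 0.01982 = 0.04771 mol/L

0.04771 mol/L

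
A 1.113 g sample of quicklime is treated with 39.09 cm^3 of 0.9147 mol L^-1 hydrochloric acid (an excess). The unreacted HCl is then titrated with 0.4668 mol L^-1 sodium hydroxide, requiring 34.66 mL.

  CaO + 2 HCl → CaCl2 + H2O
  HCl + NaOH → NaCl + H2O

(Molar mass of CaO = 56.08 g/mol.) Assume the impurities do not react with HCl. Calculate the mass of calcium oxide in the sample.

n(HCl) added = 0.03909 × 0.9147 = 0.03576 mol
n(NaOH) used in back-titration = 0.03466 × 0.4668 = 0.01618 mol
n(HCl) left over = 0.01618 mol (1:1 ratio)
n(HCl) consumed by analyte = 0.03576 − 0.01618 = 0.01958 mol
From the 1:2 ratio, n(CaO) = 1/2 × 0.01958 = 9.788 × 10^-3 mol
mass of CaO = 9.788 × 10^-3 × 56.08 = 0.5489 g

0.5489 g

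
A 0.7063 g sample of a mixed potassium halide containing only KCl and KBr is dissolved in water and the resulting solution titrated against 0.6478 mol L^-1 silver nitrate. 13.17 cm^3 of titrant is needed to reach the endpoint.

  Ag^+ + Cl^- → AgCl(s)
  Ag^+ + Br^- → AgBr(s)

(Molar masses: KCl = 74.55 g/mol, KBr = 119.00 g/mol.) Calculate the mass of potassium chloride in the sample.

n(AgNO3) = 0.01317 × 0.6478 = 8.532 × 10^-3 mol
Let x = n(KCl), y = n(KBr).
Titrant: 1x + 1y = 8.532 × 10^-3;  mass: 74.55x + 119.00y = 0.7063
Solving, x = 6.951 × 10^-3 mol, y = 1.581 × 10^-3 mol
mass of KCl = 6.951 × 10^-3 × 74.55 = 0.5182 g

0.5182 g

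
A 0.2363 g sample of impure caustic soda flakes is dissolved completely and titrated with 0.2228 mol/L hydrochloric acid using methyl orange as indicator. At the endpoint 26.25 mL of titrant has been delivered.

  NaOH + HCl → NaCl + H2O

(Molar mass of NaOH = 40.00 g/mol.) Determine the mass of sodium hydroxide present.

n(HCl) = 0.02625 L × 0.2228 mol/L = 5.848 × 10^-3 mol
n(NaOH) = 5.848 × 10^-3 mol (1:1 ratio)
mass of NaOH = 5.848 × 10^-3 × 40.00 g/mol = 0.2339 g

0.2339 g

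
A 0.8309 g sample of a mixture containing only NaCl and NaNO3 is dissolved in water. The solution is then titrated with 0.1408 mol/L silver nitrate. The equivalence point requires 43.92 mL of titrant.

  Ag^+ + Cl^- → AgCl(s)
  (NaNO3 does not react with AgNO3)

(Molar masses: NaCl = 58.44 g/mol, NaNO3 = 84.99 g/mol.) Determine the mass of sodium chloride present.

0.3614 g

n(AgNO3) = 0.04392 × 0.1408 = 6.184 × 10^-3 mol
Let x = n(NaCl), y = n(NaNO3).
Titrant: 1x = 6.184 × 10^-3;  mass: 58.44x + 84.99y = 0.8309
Solving, x = 6.184 × 10^-3 mol, y = 5.524 × 10^-3 mol
mass of NaCl = 6.184 × 10^-3 × 58.44 = 0.3614 g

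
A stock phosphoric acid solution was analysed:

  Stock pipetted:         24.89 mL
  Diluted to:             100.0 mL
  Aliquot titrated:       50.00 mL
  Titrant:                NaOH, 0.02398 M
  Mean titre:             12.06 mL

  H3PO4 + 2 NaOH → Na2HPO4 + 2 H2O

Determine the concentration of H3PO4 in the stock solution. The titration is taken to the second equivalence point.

n(NaOH) = 0.01206 × 0.02398 = 2.892 × 10^-4 mol
From the 1:2 ratio, n(H3PO4) in the aliquot = 1/2 × 2.892 × 10^-4 = 1.446 × 10^-4 mol
[H3PO4]_dilute = 1.446 × 10^-4 / 0.05000 = 0.002892 mol/L
Dilution factor = 100.0 / 24.89 = 4.018
[H3PO4]_stock = 0.002892 × 4.018 = 0.01162 mol/L

0.01162 M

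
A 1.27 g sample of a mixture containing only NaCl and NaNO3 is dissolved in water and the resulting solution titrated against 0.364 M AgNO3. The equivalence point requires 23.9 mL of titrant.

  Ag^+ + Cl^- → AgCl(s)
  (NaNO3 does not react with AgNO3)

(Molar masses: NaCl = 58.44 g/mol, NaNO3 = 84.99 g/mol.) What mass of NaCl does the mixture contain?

n(AgNO3) = 0.0239 × 0.364 = 8.70 × 10^-3 mol
Let x = n(NaCl), y = n(NaNO3).
Titrant: 1x = 8.70 × 10^-3;  mass: 58.44x + 84.99y = 1.27
Solving, x = 8.70 × 10^-3 mol, y = 8.96 × 10^-3 mol
mass of NaCl = 8.70 × 10^-3 × 58.44 = 0.508 g

0.508 g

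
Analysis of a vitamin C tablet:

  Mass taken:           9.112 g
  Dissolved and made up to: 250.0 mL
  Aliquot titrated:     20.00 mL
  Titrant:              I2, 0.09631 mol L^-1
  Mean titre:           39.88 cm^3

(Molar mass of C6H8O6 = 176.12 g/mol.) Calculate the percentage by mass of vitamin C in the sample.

C6H8O6 + I2 → C6H6O6 + 2 HI
n(I2) per titration = 0.03988 × 0.09631 = 3.841 × 10^-3 mol
n(C6H8O6) in each aliquot = 3.841 × 10^-3 mol (1:1 ratio)
n(C6H8O6) in the whole flask = 3.841 × 10^-3 × 250.0/20.00 = 0.04801 mol
mass of C6H8O6 = 0.04801 × 176.12 = 8.456 g
% C6H8O6 = 8.456 / 9.112 × 100 = 92.80 %

92.80 %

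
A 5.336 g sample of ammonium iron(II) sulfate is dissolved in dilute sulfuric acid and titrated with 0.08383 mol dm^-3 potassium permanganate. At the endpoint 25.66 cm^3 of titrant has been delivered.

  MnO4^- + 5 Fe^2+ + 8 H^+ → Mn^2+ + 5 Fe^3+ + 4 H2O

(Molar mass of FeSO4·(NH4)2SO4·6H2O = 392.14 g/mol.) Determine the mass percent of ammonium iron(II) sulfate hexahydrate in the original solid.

79.04 %

n(KMnO4) = 0.02566 L × 0.08383 mol/L = 2.151 × 10^-3 mol
From the 5:1 ratio, n(FeSO4·(NH4)2SO4·6H2O) = 5/1 × 2.151 × 10^-3 = 0.01076 mol
mass of FeSO4·(NH4)2SO4·6H2O = 0.01076 × 392.14 g/mol = 4.218 g
% FeSO4·(NH4)2SO4·6H2O = 4.218 / 5.336 × 100 = 79.04 %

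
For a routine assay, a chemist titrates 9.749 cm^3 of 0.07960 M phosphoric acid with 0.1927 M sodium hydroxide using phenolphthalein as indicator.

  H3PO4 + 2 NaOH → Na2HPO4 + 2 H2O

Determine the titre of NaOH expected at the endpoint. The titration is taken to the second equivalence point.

8.054 mL

n(H3PO4) = 0.009749 L × 0.07960 mol/L = 7.760 × 10^-4 mol
From the 2:1 stoichiometry, n(NaOH) = 2/1 × 7.760 × 10^-4 = 1.552 × 10^-3 mol
V(NaOH) = 1.552 × 10^-3 mol / 0.1927 mol/L = 0.008054 L = 8.054 mL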